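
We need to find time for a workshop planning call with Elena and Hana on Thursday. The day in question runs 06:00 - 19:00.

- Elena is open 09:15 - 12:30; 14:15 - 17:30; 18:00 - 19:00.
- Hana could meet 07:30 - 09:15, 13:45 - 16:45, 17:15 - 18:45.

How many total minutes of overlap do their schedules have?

210

Elena ∩ Hana: 14:15-16:45, 17:15-17:30, 18:00-18:45.
Summing the common windows: 150 + 15 + 45 = 210 minutes.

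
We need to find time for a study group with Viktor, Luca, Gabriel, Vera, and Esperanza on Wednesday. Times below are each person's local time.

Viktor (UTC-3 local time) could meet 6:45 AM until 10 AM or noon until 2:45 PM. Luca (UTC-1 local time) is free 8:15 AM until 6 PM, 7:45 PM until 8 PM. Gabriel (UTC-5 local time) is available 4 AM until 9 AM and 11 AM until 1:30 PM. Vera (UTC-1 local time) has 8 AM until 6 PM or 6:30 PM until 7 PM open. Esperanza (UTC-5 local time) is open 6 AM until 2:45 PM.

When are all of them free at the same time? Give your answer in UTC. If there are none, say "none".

Viktor in UTC: 09:45-13:00, 15:00-17:45 (add 3h to convert from UTC-3).
Luca in UTC: 09:15-19:00, 20:45-21:00 (add 1h to convert from UTC-1).
Gabriel in UTC: 09:00-14:00, 16:00-18:30 (add 5h to convert from UTC-5).
Vera in UTC: 09:00-19:00, 19:30-20:00 (add 1h to convert from UTC-1).
Esperanza in UTC: 11:00-19:45 (add 5h to convert from UTC-5).
Viktor ∩ Luca: 09:45-13:00, 15:00-17:45.
Viktor ∩ Luca ∩ Gabriel: 09:45-13:00, 16:00-17:45.
Viktor ∩ Luca ∩ Gabriel ∩ Vera: 09:45-13:00, 16:00-17:45.
Viktor ∩ Luca ∩ Gabriel ∩ Vera ∩ Esperanza: 11:00-13:00, 16:00-17:45.

11:00-13:00, 16:00-17:45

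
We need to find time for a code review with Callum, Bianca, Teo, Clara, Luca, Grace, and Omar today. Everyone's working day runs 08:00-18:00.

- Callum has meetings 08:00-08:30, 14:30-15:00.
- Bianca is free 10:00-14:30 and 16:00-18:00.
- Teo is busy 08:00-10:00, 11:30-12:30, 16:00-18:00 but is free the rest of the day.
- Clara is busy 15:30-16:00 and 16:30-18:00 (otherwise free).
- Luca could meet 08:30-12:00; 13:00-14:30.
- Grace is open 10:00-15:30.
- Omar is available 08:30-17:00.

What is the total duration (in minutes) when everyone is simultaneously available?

Callum free: 08:30-14:30, 15:00-18:00 (invert busy blocks within the working day).
Bianca free: 10:00-14:30, 16:00-18:00.
Teo free: 10:00-11:30, 12:30-16:00 (invert busy blocks within the working day).
Clara free: 08:00-15:30, 16:00-16:30 (invert busy blocks within the working day).
Luca free: 08:30-12:00, 13:00-14:30.
Grace free: 10:00-15:30.
Omar free: 08:30-17:00.
Callum ∩ Bianca: 10:00-14:30, 16:00-18:00.
Callum ∩ Bianca ∩ Teo: 10:00-11:30, 12:30-14:30.
Callum ∩ Bianca ∩ Teo ∩ Clara: 10:00-11:30, 12:30-14:30.
Callum ∩ Bianca ∩ Teo ∩ Clara ∩ Luca: 10:00-11:30, 13:00-14:30.
Callum ∩ Bianca ∩ Teo ∩ Clara ∩ Luca ∩ Grace: 10:00-11:30, 13:00-14:30.
Callum ∩ Bianca ∩ Teo ∩ Clara ∩ Luca ∩ Grace ∩ Omar: 10:00-11:30, 13:00-14:30.
Those are the intersection windows.
Summing the common windows: 90 + 90 = 180 minutes.

180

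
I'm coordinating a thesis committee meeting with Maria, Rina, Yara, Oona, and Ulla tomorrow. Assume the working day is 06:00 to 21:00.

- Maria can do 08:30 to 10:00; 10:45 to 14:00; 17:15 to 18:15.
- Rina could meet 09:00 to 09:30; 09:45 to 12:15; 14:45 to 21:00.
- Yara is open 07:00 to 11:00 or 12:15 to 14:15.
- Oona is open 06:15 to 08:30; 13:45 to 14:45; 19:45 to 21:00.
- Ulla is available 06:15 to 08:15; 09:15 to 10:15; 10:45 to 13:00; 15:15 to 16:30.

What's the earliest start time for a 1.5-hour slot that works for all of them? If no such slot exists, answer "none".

Maria ∩ Rina: 09:00-09:30, 09:45-10:00, 10:45-12:15, 17:15-18:15.
Maria ∩ Rina ∩ Yara: 09:00-09:30, 09:45-10:00, 10:45-11:00.
Maria ∩ Rina ∩ Yara ∩ Oona: ∅.
Maria ∩ Rina ∩ Yara ∩ Oona ∩ Ulla: ∅.
There is no time when everyone is free.
No common window is at least 90 minutes long.

none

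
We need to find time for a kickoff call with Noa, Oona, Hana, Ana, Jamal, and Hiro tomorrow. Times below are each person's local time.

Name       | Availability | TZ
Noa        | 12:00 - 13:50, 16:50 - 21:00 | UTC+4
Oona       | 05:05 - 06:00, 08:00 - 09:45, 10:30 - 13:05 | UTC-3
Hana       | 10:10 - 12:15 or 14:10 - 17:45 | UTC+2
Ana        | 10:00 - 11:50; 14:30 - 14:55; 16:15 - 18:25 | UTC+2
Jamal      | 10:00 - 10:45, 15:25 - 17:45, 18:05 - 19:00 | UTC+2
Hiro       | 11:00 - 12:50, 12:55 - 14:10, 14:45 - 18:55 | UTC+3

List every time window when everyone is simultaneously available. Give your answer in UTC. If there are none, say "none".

08:10-08:45, 14:15-15:45

Noa in UTC: 08:00-09:50, 12:50-17:00 (subtract 4h to convert from UTC+4).
Oona in UTC: 08:05-09:00, 11:00-12:45, 13:30-16:05 (add 3h to convert from UTC-3).
Hana in UTC: 08:10-10:15, 12:10-15:45 (subtract 2h to convert from UTC+2).
Ana in UTC: 08:00-09:50, 12:30-12:55, 14:15-16:25 (subtract 2h to convert from UTC+2).
Jamal in UTC: 08:00-08:45, 13:25-15:45, 16:05-17:00 (subtract 2h to convert from UTC+2).
Hiro in UTC: 08:00-09:50, 09:55-11:10, 11:45-15:55 (subtract 3h to convert from UTC+3).
Noa ∩ Oona: 08:05-09:00, 13:30-16:05.
Noa ∩ Oona ∩ Hana: 08:10-09:00, 13:30-15:45.
Noa ∩ Oona ∩ Hana ∩ Ana: 08:10-09:00, 14:15-15:45.
Noa ∩ Oona ∩ Hana ∩ Ana ∩ Jamal: 08:10-08:45, 14:15-15:45.
Noa ∩ Oona ∩ Hana ∩ Ana ∩ Jamal ∩ Hiro: 08:10-08:45, 14:15-15:45.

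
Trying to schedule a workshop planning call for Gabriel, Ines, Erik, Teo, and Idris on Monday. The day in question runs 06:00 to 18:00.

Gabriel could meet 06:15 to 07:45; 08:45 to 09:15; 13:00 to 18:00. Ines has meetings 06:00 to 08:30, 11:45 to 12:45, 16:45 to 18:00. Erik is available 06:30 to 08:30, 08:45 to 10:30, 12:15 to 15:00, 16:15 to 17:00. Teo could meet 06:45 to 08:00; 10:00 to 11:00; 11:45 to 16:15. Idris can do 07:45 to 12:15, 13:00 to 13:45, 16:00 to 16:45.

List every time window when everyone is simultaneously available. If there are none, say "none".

13:00-13:45

Gabriel free: 06:15-07:45, 08:45-09:15, 13:00-18:00.
Ines free: 08:30-11:45, 12:45-16:45 (invert busy blocks within the working day).
Erik free: 06:30-08:30, 08:45-10:30, 12:15-15:00, 16:15-17:00.
Teo free: 06:45-08:00, 10:00-11:00, 11:45-16:15.
Idris free: 07:45-12:15, 13:00-13:45, 16:00-16:45.
Gabriel ∩ Ines: 08:45-09:15, 13:00-16:45.
Gabriel ∩ Ines ∩ Erik: 08:45-09:15, 13:00-15:00, 16:15-16:45.
Gabriel ∩ Ines ∩ Erik ∩ Teo: 13:00-15:00.
Gabriel ∩ Ines ∩ Erik ∩ Teo ∩ Idris: 13:00-13:45.
So the common availability across everyone is 13:00-13:45.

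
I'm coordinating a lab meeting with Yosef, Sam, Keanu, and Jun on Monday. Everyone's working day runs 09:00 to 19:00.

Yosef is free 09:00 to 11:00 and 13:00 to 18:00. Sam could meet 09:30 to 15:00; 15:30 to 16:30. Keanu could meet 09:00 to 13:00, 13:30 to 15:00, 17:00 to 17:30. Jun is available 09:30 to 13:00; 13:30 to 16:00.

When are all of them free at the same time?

09:30-11:00, 13:30-15:00

Yosef ∩ Sam: 09:30-11:00, 13:00-15:00, 15:30-16:30.
Yosef ∩ Sam ∩ Keanu: 09:30-11:00, 13:30-15:00.
Yosef ∩ Sam ∩ Keanu ∩ Jun: 09:30-11:00, 13:30-15:00.
So the common availability across everyone is 09:30-11:00, 13:30-15:00.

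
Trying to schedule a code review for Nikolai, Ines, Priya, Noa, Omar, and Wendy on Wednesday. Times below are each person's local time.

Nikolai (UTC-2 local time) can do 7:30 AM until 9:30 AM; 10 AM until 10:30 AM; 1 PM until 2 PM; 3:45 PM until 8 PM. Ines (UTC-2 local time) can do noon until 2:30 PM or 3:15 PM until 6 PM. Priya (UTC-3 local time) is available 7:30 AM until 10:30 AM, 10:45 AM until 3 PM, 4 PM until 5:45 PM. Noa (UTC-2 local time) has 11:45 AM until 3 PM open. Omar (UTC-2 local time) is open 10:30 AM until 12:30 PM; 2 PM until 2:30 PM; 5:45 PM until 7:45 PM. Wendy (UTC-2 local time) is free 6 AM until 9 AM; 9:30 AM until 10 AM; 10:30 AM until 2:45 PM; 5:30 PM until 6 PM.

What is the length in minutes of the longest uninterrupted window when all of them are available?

Nikolai in UTC: 09:30-11:30, 12:00-12:30, 15:00-16:00, 17:45-22:00 (add 2h to convert from UTC-2).
Ines in UTC: 14:00-16:30, 17:15-20:00 (add 2h to convert from UTC-2).
Priya in UTC: 10:30-13:30, 13:45-18:00, 19:00-20:45 (add 3h to convert from UTC-3).
Noa in UTC: 13:45-17:00 (add 2h to convert from UTC-2).
Omar in UTC: 12:30-14:30, 16:00-16:30, 19:45-21:45 (add 2h to convert from UTC-2).
Wendy in UTC: 08:00-11:00, 11:30-12:00, 12:30-16:45, 19:30-20:00 (add 2h to convert from UTC-2).
Nikolai ∩ Ines: 15:00-16:00, 17:45-20:00.
Nikolai ∩ Ines ∩ Priya: 15:00-16:00, 17:45-18:00, 19:00-20:00.
Nikolai ∩ Ines ∩ Priya ∩ Noa: 15:00-16:00.
Nikolai ∩ Ines ∩ Priya ∩ Noa ∩ Omar: ∅.
Nikolai ∩ Ines ∩ Priya ∩ Noa ∩ Omar ∩ Wendy: ∅.
There is no time when everyone is free.
No common window exists, so the longest block is 0 minutes.

0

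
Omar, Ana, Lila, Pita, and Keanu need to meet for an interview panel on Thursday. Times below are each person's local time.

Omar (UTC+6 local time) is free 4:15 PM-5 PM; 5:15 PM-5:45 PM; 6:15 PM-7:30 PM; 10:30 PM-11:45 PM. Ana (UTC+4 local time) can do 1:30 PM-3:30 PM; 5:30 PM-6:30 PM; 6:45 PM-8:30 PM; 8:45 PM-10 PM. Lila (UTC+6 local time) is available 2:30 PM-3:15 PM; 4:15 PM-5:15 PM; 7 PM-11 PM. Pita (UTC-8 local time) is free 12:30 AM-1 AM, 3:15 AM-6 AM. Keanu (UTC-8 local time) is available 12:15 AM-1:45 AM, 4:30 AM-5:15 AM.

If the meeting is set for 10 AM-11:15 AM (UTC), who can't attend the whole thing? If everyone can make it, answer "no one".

Keanu, Lila, Omar, Pita

Omar in UTC: 10:15-11:00, 11:15-11:45, 12:15-13:30, 16:30-17:45 (subtract 6h to convert from UTC+6).
Ana in UTC: 09:30-11:30, 13:30-14:30, 14:45-16:30, 16:45-18:00 (subtract 4h to convert from UTC+4).
Lila in UTC: 08:30-09:15, 10:15-11:15, 13:00-17:00 (subtract 6h to convert from UTC+6).
Pita in UTC: 08:30-09:00, 11:15-14:00 (add 8h to convert from UTC-8).
Keanu in UTC: 08:15-09:45, 12:30-13:15 (add 8h to convert from UTC-8).
Omar: not fully free for 10:00-11:15. Ana: free for 10:00-11:15. Lila: not fully free for 10:00-11:15. Pita: not fully free for 10:00-11:15. Keanu: not fully free for 10:00-11:15.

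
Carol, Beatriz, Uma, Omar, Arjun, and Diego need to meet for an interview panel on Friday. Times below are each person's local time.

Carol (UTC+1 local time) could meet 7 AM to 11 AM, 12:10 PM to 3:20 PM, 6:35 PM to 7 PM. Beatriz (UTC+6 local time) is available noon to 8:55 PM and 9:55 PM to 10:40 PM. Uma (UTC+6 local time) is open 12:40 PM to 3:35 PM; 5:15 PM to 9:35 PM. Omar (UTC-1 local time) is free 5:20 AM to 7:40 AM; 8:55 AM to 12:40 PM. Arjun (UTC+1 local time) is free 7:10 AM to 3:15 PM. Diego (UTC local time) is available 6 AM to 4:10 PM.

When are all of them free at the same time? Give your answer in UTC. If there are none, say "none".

Carol in UTC: 06:00-10:00, 11:10-14:20, 17:35-18:00 (subtract 1h to convert from UTC+1).
Beatriz in UTC: 06:00-14:55, 15:55-16:40 (subtract 6h to convert from UTC+6).
Uma in UTC: 06:40-09:35, 11:15-15:35 (subtract 6h to convert from UTC+6).
Omar in UTC: 06:20-08:40, 09:55-13:40 (add 1h to convert from UTC-1).
Arjun in UTC: 06:10-14:15 (subtract 1h to convert from UTC+1).
Diego in UTC: 06:00-16:10.
Carol ∩ Beatriz: 06:00-10:00, 11:10-14:20.
Carol ∩ Beatriz ∩ Uma: 06:40-09:35, 11:15-14:20.
Carol ∩ Beatriz ∩ Uma ∩ Omar: 06:40-08:40, 11:15-13:40.
Carol ∩ Beatriz ∩ Uma ∩ Omar ∩ Arjun: 06:40-08:40, 11:15-13:40.
Carol ∩ Beatriz ∩ Uma ∩ Omar ∩ Arjun ∩ Diego: 06:40-08:40, 11:15-13:40.
So the common availability across everyone is 06:40-08:40, 11:15-13:40.

06:40-08:40, 11:15-13:40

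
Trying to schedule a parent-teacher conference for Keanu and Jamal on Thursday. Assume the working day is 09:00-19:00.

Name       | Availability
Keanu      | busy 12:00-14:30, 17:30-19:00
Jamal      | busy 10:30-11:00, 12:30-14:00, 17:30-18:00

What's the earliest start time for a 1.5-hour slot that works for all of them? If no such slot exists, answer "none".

Keanu free: 09:00-12:00, 14:30-17:30 (invert busy blocks within the working day).
Jamal free: 09:00-10:30, 11:00-12:30, 14:00-17:30, 18:00-19:00 (invert busy blocks within the working day).
Keanu ∩ Jamal: 09:00-10:30, 11:00-12:00, 14:30-17:30.
Those are the intersection windows.
The first common window of at least 90 minutes is 09:00-10:30, so the earliest start is 09:00.

09:00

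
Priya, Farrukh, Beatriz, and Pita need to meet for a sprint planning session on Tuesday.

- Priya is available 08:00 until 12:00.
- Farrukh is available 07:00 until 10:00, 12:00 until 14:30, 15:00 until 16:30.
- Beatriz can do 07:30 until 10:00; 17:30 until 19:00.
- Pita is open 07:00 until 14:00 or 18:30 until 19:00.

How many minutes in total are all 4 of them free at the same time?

120

Priya ∩ Farrukh: 08:00-10:00.
Priya ∩ Farrukh ∩ Beatriz: 08:00-10:00.
Priya ∩ Farrukh ∩ Beatriz ∩ Pita: 08:00-10:00.
That's a single block of 120 minutes.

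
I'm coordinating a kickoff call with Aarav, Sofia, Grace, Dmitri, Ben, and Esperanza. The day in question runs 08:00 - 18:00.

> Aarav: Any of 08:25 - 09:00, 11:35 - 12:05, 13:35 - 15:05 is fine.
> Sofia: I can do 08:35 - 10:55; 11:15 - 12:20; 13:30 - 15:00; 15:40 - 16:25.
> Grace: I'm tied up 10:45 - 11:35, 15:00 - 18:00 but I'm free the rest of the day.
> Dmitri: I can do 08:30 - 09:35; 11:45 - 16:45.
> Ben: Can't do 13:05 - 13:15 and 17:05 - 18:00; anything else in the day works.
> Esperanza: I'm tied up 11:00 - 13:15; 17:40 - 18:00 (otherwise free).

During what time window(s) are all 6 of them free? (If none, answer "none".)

Aarav free: 08:25-09:00, 11:35-12:05, 13:35-15:05.
Sofia free: 08:35-10:55, 11:15-12:20, 13:30-15:00, 15:40-16:25.
Grace free: 08:00-10:45, 11:35-15:00 (invert busy blocks within the working day).
Dmitri free: 08:30-09:35, 11:45-16:45.
Ben free: 08:00-13:05, 13:15-17:05 (invert busy blocks within the working day).
Esperanza free: 08:00-11:00, 13:15-17:40 (invert busy blocks within the working day).
Aarav ∩ Sofia: 08:35-09:00, 11:35-12:05, 13:35-15:00.
Aarav ∩ Sofia ∩ Grace: 08:35-09:00, 11:35-12:05, 13:35-15:00.
Aarav ∩ Sofia ∩ Grace ∩ Dmitri: 08:35-09:00, 11:45-12:05, 13:35-15:00.
Aarav ∩ Sofia ∩ Grace ∩ Dmitri ∩ Ben: 08:35-09:00, 11:45-12:05, 13:35-15:00.
Aarav ∩ Sofia ∩ Grace ∩ Dmitri ∩ Ben ∩ Esperanza: 08:35-09:00, 13:35-15:00.
Those are the intersection windows.

08:35-09:00, 13:35-15:00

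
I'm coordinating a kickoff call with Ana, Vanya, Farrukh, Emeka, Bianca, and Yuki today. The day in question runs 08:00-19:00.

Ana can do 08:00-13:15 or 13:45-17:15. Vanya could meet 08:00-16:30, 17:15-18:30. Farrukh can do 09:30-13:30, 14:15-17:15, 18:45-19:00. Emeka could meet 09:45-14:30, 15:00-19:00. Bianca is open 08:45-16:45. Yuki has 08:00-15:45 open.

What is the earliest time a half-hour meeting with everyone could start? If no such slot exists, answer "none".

Ana ∩ Vanya: 08:00-13:15, 13:45-16:30.
Ana ∩ Vanya ∩ Farrukh: 09:30-13:15, 14:15-16:30.
Ana ∩ Vanya ∩ Farrukh ∩ Emeka: 09:45-13:15, 14:15-14:30, 15:00-16:30.
Ana ∩ Vanya ∩ Farrukh ∩ Emeka ∩ Bianca: 09:45-13:15, 14:15-14:30, 15:00-16:30.
Ana ∩ Vanya ∩ Farrukh ∩ Emeka ∩ Bianca ∩ Yuki: 09:45-13:15, 14:15-14:30, 15:00-15:45.
The first common window of at least 30 minutes is 09:45-13:15, so the earliest start is 09:45.

09:45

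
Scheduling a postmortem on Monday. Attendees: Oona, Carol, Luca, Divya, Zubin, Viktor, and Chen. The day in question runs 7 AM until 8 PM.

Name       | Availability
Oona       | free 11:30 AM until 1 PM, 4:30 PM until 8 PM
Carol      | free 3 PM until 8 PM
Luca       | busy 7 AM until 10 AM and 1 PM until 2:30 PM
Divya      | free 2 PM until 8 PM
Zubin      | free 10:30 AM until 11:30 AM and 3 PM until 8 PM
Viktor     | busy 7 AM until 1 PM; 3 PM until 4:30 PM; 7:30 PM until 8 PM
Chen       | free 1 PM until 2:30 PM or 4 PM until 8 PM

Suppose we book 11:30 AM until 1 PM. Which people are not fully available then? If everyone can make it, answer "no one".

Carol, Chen, Divya, Viktor, Zubin

Oona free: 11:30-13:00, 16:30-20:00.
Carol free: 15:00-20:00.
Luca free: 10:00-13:00, 14:30-20:00 (invert busy blocks within the working day).
Divya free: 14:00-20:00.
Zubin free: 10:30-11:30, 15:00-20:00.
Viktor free: 13:00-15:00, 16:30-19:30 (invert busy blocks within the working day).
Chen free: 13:00-14:30, 16:00-20:00.
Oona: free for 11:30-13:00. Carol: not fully free for 11:30-13:00. Luca: free for 11:30-13:00. Divya: not fully free for 11:30-13:00. Zubin: not fully free for 11:30-13:00. Viktor: not fully free for 11:30-13:00. Chen: not fully free for 11:30-13:00.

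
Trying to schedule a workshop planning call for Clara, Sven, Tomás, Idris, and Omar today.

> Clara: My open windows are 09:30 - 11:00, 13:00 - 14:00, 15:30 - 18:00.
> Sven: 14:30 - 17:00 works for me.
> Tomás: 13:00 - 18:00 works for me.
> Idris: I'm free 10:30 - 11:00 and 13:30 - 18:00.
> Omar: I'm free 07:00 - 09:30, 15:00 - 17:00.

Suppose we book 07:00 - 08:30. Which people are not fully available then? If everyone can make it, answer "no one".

Clara: not fully free for 07:00-08:30. Sven: not fully free for 07:00-08:30. Tomás: not fully free for 07:00-08:30. Idris: not fully free for 07:00-08:30. Omar: free for 07:00-08:30.

Clara, Idris, Sven, Tomás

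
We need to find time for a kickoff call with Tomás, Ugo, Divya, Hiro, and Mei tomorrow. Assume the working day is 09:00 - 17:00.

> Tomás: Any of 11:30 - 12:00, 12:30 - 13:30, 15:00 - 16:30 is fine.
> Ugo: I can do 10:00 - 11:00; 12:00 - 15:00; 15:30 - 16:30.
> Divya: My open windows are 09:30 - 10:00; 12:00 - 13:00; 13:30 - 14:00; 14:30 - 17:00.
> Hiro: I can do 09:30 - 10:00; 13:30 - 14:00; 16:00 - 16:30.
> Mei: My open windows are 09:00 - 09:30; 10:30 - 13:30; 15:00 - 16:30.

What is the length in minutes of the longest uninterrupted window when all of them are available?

Tomás ∩ Ugo: 12:30-13:30, 15:30-16:30.
Tomás ∩ Ugo ∩ Divya: 12:30-13:00, 15:30-16:30.
Tomás ∩ Ugo ∩ Divya ∩ Hiro: 16:00-16:30.
Tomás ∩ Ugo ∩ Divya ∩ Hiro ∩ Mei: 16:00-16:30.
The longest is 16:00-16:30 at 30 minutes.

30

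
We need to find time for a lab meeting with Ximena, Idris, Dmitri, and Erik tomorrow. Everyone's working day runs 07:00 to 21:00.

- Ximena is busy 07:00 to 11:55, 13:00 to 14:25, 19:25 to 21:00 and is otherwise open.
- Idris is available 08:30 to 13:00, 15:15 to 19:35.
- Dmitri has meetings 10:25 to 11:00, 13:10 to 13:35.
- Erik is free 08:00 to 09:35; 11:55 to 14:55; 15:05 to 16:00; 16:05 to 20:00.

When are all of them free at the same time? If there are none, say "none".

Ximena free: 11:55-13:00, 14:25-19:25 (invert busy blocks within the working day).
Idris free: 08:30-13:00, 15:15-19:35.
Dmitri free: 07:00-10:25, 11:00-13:10, 13:35-21:00 (invert busy blocks within the working day).
Erik free: 08:00-09:35, 11:55-14:55, 15:05-16:00, 16:05-20:00.
Ximena ∩ Idris: 11:55-13:00, 15:15-19:25.
Ximena ∩ Idris ∩ Dmitri: 11:55-13:00, 15:15-19:25.
Ximena ∩ Idris ∩ Dmitri ∩ Erik: 11:55-13:00, 15:15-16:00, 16:05-19:25.

11:55-13:00, 15:15-16:00, 16:05-19:25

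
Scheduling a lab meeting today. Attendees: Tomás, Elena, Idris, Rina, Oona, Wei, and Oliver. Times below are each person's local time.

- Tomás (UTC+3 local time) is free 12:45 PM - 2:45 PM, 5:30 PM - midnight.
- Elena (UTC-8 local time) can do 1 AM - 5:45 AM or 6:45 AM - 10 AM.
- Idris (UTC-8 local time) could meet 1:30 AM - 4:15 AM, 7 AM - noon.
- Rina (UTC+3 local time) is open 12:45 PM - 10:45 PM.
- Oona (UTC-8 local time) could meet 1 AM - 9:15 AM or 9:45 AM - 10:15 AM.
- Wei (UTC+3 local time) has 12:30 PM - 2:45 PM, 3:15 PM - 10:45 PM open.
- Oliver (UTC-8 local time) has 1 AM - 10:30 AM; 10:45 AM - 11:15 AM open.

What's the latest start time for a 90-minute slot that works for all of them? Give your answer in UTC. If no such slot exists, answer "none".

Tomás in UTC: 09:45-11:45, 14:30-21:00 (subtract 3h to convert from UTC+3).
Elena in UTC: 09:00-13:45, 14:45-18:00 (add 8h to convert from UTC-8).
Idris in UTC: 09:30-12:15, 15:00-20:00 (add 8h to convert from UTC-8).
Rina in UTC: 09:45-19:45 (subtract 3h to convert from UTC+3).
Oona in UTC: 09:00-17:15, 17:45-18:15 (add 8h to convert from UTC-8).
Wei in UTC: 09:30-11:45, 12:15-19:45 (subtract 3h to convert from UTC+3).
Oliver in UTC: 09:00-18:30, 18:45-19:15 (add 8h to convert from UTC-8).
Tomás ∩ Elena: 09:45-11:45, 14:45-18:00.
Tomás ∩ Elena ∩ Idris: 09:45-11:45, 15:00-18:00.
Tomás ∩ Elena ∩ Idris ∩ Rina: 09:45-11:45, 15:00-18:00.
Tomás ∩ Elena ∩ Idris ∩ Rina ∩ Oona: 09:45-11:45, 15:00-17:15, 17:45-18:00.
Tomás ∩ Elena ∩ Idris ∩ Rina ∩ Oona ∩ Wei: 09:45-11:45, 15:00-17:15, 17:45-18:00.
Tomás ∩ Elena ∩ Idris ∩ Rina ∩ Oona ∩ Wei ∩ Oliver: 09:45-11:45, 15:00-17:15, 17:45-18:00.
The last common window of at least 90 minutes is 15:00-17:15; a 90-minute meeting can start as late as 15:45 and still end by 17:15.

15:45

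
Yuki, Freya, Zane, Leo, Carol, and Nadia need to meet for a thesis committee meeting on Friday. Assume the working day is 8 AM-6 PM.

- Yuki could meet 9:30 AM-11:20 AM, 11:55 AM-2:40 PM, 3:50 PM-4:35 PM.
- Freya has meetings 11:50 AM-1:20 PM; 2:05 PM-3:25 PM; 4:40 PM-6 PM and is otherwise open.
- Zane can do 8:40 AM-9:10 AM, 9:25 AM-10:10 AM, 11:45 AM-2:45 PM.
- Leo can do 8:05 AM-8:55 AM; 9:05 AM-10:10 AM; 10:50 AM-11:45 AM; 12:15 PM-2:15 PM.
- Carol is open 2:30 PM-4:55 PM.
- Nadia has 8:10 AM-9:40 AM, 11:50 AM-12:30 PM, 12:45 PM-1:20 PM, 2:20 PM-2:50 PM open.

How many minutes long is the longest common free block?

Yuki free: 09:30-11:20, 11:55-14:40, 15:50-16:35.
Freya free: 08:00-11:50, 13:20-14:05, 15:25-16:40 (invert busy blocks within the working day).
Zane free: 08:40-09:10, 09:25-10:10, 11:45-14:45.
Leo free: 08:05-08:55, 09:05-10:10, 10:50-11:45, 12:15-14:15.
Carol free: 14:30-16:55.
Nadia free: 08:10-09:40, 11:50-12:30, 12:45-13:20, 14:20-14:50.
Yuki ∩ Freya: 09:30-11:20, 13:20-14:05, 15:50-16:35.
Yuki ∩ Freya ∩ Zane: 09:30-10:10, 13:20-14:05.
Yuki ∩ Freya ∩ Zane ∩ Leo: 09:30-10:10, 13:20-14:05.
Yuki ∩ Freya ∩ Zane ∩ Leo ∩ Carol: ∅.
Yuki ∩ Freya ∩ Zane ∩ Leo ∩ Carol ∩ Nadia: ∅.
There is no time when everyone is free.
No common window exists, so the longest block is 0 minutes.

0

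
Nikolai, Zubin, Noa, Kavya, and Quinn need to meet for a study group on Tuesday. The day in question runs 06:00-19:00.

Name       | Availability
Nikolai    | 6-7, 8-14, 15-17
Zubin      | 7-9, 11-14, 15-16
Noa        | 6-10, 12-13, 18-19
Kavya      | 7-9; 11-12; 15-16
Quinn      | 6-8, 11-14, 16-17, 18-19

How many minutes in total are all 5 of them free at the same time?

0

Nikolai ∩ Zubin: 08:00-09:00, 11:00-14:00, 15:00-16:00.
Nikolai ∩ Zubin ∩ Noa: 08:00-09:00, 12:00-13:00.
Nikolai ∩ Zubin ∩ Noa ∩ Kavya: 08:00-09:00.
Nikolai ∩ Zubin ∩ Noa ∩ Kavya ∩ Quinn: ∅.
There is no time when everyone is free.
There is no common window, so the total is 0 minutes.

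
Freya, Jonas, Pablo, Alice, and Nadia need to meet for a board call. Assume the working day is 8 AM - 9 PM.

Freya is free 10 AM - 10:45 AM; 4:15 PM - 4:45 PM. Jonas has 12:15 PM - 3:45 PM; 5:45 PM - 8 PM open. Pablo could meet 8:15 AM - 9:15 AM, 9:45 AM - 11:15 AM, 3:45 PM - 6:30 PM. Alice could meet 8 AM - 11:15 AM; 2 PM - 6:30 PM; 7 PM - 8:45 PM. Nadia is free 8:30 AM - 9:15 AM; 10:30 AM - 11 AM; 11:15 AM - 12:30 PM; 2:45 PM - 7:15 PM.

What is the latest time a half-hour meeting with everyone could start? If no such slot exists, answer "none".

none

Freya ∩ Jonas: ∅.
Freya ∩ Jonas ∩ Pablo: ∅.
Freya ∩ Jonas ∩ Pablo ∩ Alice: ∅.
Freya ∩ Jonas ∩ Pablo ∩ Alice ∩ Nadia: ∅.
There is no time when everyone is free.
No common window is at least 30 minutes long.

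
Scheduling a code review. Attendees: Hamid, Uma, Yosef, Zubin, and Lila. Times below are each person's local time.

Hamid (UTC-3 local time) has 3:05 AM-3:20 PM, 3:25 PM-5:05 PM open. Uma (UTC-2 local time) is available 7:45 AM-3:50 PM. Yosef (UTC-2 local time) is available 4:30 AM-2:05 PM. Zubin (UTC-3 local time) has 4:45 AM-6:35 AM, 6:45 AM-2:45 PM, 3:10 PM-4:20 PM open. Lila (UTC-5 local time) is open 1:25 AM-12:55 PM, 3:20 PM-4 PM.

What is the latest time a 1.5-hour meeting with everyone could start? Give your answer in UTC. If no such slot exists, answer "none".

14:35

Hamid in UTC: 06:05-18:20, 18:25-20:05 (add 3h to convert from UTC-3).
Uma in UTC: 09:45-17:50 (add 2h to convert from UTC-2).
Yosef in UTC: 06:30-16:05 (add 2h to convert from UTC-2).
Zubin in UTC: 07:45-09:35, 09:45-17:45, 18:10-19:20 (add 3h to convert from UTC-3).
Lila in UTC: 06:25-17:55, 20:20-21:00 (add 5h to convert from UTC-5).
Hamid ∩ Uma: 09:45-17:50.
Hamid ∩ Uma ∩ Yosef: 09:45-16:05.
Hamid ∩ Uma ∩ Yosef ∩ Zubin: 09:45-16:05.
Hamid ∩ Uma ∩ Yosef ∩ Zubin ∩ Lila: 09:45-16:05.
The last common window of at least 90 minutes is 09:45-16:05; a 90-minute meeting can start as late as 14:35 and still end by 16:05.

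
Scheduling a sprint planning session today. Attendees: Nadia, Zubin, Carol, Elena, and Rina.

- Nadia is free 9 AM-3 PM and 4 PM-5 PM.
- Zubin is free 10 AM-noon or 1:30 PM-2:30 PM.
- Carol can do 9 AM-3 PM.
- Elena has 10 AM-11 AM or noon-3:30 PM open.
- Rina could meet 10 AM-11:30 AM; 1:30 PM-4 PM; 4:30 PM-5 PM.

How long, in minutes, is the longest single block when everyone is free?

Nadia ∩ Zubin: 10:00-12:00, 13:30-14:30.
Nadia ∩ Zubin ∩ Carol: 10:00-12:00, 13:30-14:30.
Nadia ∩ Zubin ∩ Carol ∩ Elena: 10:00-11:00, 13:30-14:30.
Nadia ∩ Zubin ∩ Carol ∩ Elena ∩ Rina: 10:00-11:00, 13:30-14:30.
The longest is 10:00-11:00 at 60 minutes.

60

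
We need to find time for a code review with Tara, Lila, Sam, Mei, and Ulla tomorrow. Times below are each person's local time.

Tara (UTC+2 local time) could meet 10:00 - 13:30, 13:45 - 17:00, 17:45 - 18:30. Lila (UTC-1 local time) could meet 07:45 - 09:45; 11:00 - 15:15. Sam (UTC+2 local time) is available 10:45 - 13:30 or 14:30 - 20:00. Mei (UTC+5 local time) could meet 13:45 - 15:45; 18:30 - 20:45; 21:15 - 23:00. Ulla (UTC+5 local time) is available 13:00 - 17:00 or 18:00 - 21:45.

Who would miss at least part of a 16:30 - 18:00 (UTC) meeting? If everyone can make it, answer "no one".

Lila, Tara, Ulla

Tara in UTC: 08:00-11:30, 11:45-15:00, 15:45-16:30 (subtract 2h to convert from UTC+2).
Lila in UTC: 08:45-10:45, 12:00-16:15 (add 1h to convert from UTC-1).
Sam in UTC: 08:45-11:30, 12:30-18:00 (subtract 2h to convert from UTC+2).
Mei in UTC: 08:45-10:45, 13:30-15:45, 16:15-18:00 (subtract 5h to convert from UTC+5).
Ulla in UTC: 08:00-12:00, 13:00-16:45 (subtract 5h to convert from UTC+5).
Tara: not fully free for 16:30-18:00. Lila: not fully free for 16:30-18:00. Sam: free for 16:30-18:00. Mei: free for 16:30-18:00. Ulla: not fully free for 16:30-18:00.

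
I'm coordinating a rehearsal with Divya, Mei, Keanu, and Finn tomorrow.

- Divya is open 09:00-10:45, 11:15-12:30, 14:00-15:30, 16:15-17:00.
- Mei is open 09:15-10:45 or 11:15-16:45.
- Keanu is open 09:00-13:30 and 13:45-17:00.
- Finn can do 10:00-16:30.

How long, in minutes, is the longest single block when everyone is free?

90

Divya ∩ Mei: 09:15-10:45, 11:15-12:30, 14:00-15:30, 16:15-16:45.
Divya ∩ Mei ∩ Keanu: 09:15-10:45, 11:15-12:30, 14:00-15:30, 16:15-16:45.
Divya ∩ Mei ∩ Keanu ∩ Finn: 10:00-10:45, 11:15-12:30, 14:00-15:30, 16:15-16:30.
The longest is 14:00-15:30 at 90 minutes.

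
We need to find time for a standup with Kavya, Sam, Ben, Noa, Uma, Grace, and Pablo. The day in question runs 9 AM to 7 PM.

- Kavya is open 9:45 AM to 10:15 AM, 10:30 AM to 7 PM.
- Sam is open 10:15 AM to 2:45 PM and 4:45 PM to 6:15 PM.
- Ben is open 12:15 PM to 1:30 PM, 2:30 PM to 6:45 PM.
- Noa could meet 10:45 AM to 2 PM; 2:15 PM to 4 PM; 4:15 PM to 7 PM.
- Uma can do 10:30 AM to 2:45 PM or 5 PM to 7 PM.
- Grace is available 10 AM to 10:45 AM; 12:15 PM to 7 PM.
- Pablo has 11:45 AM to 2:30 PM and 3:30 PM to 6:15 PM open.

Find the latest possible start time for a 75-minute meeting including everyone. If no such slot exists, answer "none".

Kavya ∩ Sam: 10:30-14:45, 16:45-18:15.
Kavya ∩ Sam ∩ Ben: 12:15-13:30, 14:30-14:45, 16:45-18:15.
Kavya ∩ Sam ∩ Ben ∩ Noa: 12:15-13:30, 14:30-14:45, 16:45-18:15.
Kavya ∩ Sam ∩ Ben ∩ Noa ∩ Uma: 12:15-13:30, 14:30-14:45, 17:00-18:15.
Kavya ∩ Sam ∩ Ben ∩ Noa ∩ Uma ∩ Grace: 12:15-13:30, 14:30-14:45, 17:00-18:15.
Kavya ∩ Sam ∩ Ben ∩ Noa ∩ Uma ∩ Grace ∩ Pablo: 12:15-13:30, 17:00-18:15.
The last common window of at least 75 minutes is 17:00-18:15; a 75-minute meeting can start as late as 17:00 and still end by 18:15.

17:00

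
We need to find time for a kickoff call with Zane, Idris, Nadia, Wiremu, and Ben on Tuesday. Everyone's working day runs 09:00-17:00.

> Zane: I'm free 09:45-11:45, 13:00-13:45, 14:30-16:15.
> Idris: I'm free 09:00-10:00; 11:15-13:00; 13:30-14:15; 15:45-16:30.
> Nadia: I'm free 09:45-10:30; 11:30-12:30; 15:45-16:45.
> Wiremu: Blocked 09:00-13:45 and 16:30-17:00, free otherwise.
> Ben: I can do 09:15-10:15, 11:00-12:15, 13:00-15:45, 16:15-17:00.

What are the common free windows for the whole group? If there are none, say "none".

none

Zane free: 09:45-11:45, 13:00-13:45, 14:30-16:15.
Idris free: 09:00-10:00, 11:15-13:00, 13:30-14:15, 15:45-16:30.
Nadia free: 09:45-10:30, 11:30-12:30, 15:45-16:45.
Wiremu free: 13:45-16:30 (invert busy blocks within the working day).
Ben free: 09:15-10:15, 11:00-12:15, 13:00-15:45, 16:15-17:00.
Zane ∩ Idris: 09:45-10:00, 11:15-11:45, 13:30-13:45, 15:45-16:15.
Zane ∩ Idris ∩ Nadia: 09:45-10:00, 11:30-11:45, 15:45-16:15.
Zane ∩ Idris ∩ Nadia ∩ Wiremu: 15:45-16:15.
Zane ∩ Idris ∩ Nadia ∩ Wiremu ∩ Ben: ∅.
There is no time when everyone is free.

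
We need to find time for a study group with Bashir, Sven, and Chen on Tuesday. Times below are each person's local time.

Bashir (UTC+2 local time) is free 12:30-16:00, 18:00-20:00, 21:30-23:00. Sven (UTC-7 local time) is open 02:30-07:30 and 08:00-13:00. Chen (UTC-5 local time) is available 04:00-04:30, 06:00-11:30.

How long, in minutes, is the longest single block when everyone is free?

180

Bashir in UTC: 10:30-14:00, 16:00-18:00, 19:30-21:00 (subtract 2h to convert from UTC+2).
Sven in UTC: 09:30-14:30, 15:00-20:00 (add 7h to convert from UTC-7).
Chen in UTC: 09:00-09:30, 11:00-16:30 (add 5h to convert from UTC-5).
Bashir ∩ Sven: 10:30-14:00, 16:00-18:00, 19:30-20:00.
Bashir ∩ Sven ∩ Chen: 11:00-14:00, 16:00-16:30.
So the common availability across everyone is 11:00-14:00, 16:00-16:30.
The longest is 11:00-14:00 at 180 minutes.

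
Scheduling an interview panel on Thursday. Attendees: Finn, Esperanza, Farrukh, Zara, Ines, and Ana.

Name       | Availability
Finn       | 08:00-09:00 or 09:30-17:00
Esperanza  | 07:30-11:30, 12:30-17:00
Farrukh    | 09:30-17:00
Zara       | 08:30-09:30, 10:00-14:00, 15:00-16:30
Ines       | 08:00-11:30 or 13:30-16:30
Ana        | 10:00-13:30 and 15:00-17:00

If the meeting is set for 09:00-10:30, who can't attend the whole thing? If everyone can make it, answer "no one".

Finn: not fully free for 09:00-10:30. Esperanza: free for 09:00-10:30. Farrukh: not fully free for 09:00-10:30. Zara: not fully free for 09:00-10:30. Ines: free for 09:00-10:30. Ana: not fully free for 09:00-10:30.

Ana, Farrukh, Finn, Zara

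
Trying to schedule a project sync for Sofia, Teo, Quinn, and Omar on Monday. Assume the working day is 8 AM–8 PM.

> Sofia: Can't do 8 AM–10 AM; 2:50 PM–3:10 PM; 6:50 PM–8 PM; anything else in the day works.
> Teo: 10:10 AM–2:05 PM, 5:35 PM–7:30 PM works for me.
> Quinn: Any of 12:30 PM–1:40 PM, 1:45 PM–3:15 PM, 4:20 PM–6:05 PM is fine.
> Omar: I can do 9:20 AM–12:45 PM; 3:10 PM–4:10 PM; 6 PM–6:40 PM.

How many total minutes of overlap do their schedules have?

20

Sofia free: 10:00-14:50, 15:10-18:50 (invert busy blocks within the working day).
Teo free: 10:10-14:05, 17:35-19:30.
Quinn free: 12:30-13:40, 13:45-15:15, 16:20-18:05.
Omar free: 09:20-12:45, 15:10-16:10, 18:00-18:40.
Sofia ∩ Teo: 10:10-14:05, 17:35-18:50.
Sofia ∩ Teo ∩ Quinn: 12:30-13:40, 13:45-14:05, 17:35-18:05.
Sofia ∩ Teo ∩ Quinn ∩ Omar: 12:30-12:45, 18:00-18:05.
So the common availability across everyone is 12:30-12:45, 18:00-18:05.
Summing the common windows: 15 + 5 = 20 minutes.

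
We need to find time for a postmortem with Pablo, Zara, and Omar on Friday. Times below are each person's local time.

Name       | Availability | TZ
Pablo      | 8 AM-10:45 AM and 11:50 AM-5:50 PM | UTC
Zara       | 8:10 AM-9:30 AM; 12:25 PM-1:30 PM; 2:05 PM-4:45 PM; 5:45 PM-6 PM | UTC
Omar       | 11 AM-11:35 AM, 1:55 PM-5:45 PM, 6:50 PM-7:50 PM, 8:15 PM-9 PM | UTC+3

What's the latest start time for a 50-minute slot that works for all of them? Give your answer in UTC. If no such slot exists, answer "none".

Pablo in UTC: 08:00-10:45, 11:50-17:50.
Zara in UTC: 08:10-09:30, 12:25-13:30, 14:05-16:45, 17:45-18:00.
Omar in UTC: 08:00-08:35, 10:55-14:45, 15:50-16:50, 17:15-18:00 (subtract 3h to convert from UTC+3).
Pablo ∩ Zara: 08:10-09:30, 12:25-13:30, 14:05-16:45, 17:45-17:50.
Pablo ∩ Zara ∩ Omar: 08:10-08:35, 12:25-13:30, 14:05-14:45, 15:50-16:45, 17:45-17:50.
So the common availability across everyone is 08:10-08:35, 12:25-13:30, 14:05-14:45, 15:50-16:45, 17:45-17:50.
The last common window of at least 50 minutes is 15:50-16:45; a 50-minute meeting can start as late as 15:55 and still end by 16:45.

15:55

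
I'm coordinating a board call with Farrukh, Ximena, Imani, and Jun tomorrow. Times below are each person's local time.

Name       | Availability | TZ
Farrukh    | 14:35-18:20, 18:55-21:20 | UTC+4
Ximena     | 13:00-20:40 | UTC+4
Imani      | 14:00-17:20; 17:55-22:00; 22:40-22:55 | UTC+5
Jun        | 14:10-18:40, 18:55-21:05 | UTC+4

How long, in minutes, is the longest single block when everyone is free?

105

Farrukh in UTC: 10:35-14:20, 14:55-17:20 (subtract 4h to convert from UTC+4).
Ximena in UTC: 09:00-16:40 (subtract 4h to convert from UTC+4).
Imani in UTC: 09:00-12:20, 12:55-17:00, 17:40-17:55 (subtract 5h to convert from UTC+5).
Jun in UTC: 10:10-14:40, 14:55-17:05 (subtract 4h to convert from UTC+4).
Farrukh ∩ Ximena: 10:35-14:20, 14:55-16:40.
Farrukh ∩ Ximena ∩ Imani: 10:35-12:20, 12:55-14:20, 14:55-16:40.
Farrukh ∩ Ximena ∩ Imani ∩ Jun: 10:35-12:20, 12:55-14:20, 14:55-16:40.
The longest is 10:35-12:20 at 105 minutes.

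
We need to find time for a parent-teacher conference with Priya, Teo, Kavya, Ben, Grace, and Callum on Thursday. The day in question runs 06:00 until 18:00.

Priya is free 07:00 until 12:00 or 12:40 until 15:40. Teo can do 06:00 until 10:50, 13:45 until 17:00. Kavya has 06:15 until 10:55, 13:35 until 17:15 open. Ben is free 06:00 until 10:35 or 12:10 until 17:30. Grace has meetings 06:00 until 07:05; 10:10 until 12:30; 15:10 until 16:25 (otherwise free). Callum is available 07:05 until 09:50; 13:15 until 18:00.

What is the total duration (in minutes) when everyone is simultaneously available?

250

Priya free: 07:00-12:00, 12:40-15:40.
Teo free: 06:00-10:50, 13:45-17:00.
Kavya free: 06:15-10:55, 13:35-17:15.
Ben free: 06:00-10:35, 12:10-17:30.
Grace free: 07:05-10:10, 12:30-15:10, 16:25-18:00 (invert busy blocks within the working day).
Callum free: 07:05-09:50, 13:15-18:00.
Priya ∩ Teo: 07:00-10:50, 13:45-15:40.
Priya ∩ Teo ∩ Kavya: 07:00-10:50, 13:45-15:40.
Priya ∩ Teo ∩ Kavya ∩ Ben: 07:00-10:35, 13:45-15:40.
Priya ∩ Teo ∩ Kavya ∩ Ben ∩ Grace: 07:05-10:10, 13:45-15:10.
Priya ∩ Teo ∩ Kavya ∩ Ben ∩ Grace ∩ Callum: 07:05-09:50, 13:45-15:10.
Summing the common windows: 165 + 85 = 250 minutes.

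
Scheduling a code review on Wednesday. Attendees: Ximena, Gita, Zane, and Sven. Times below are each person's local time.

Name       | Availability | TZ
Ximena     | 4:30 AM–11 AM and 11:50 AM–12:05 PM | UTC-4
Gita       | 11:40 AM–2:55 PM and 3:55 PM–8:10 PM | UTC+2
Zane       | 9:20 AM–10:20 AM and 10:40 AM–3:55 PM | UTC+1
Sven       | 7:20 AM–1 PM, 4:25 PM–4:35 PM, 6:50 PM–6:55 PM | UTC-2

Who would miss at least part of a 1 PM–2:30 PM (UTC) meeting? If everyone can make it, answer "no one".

Gita

Ximena in UTC: 08:30-15:00, 15:50-16:05 (add 4h to convert from UTC-4).
Gita in UTC: 09:40-12:55, 13:55-18:10 (subtract 2h to convert from UTC+2).
Zane in UTC: 08:20-09:20, 09:40-14:55 (subtract 1h to convert from UTC+1).
Sven in UTC: 09:20-15:00, 18:25-18:35, 20:50-20:55 (add 2h to convert from UTC-2).
Ximena: free for 13:00-14:30. Gita: not fully free for 13:00-14:30. Zane: free for 13:00-14:30. Sven: free for 13:00-14:30.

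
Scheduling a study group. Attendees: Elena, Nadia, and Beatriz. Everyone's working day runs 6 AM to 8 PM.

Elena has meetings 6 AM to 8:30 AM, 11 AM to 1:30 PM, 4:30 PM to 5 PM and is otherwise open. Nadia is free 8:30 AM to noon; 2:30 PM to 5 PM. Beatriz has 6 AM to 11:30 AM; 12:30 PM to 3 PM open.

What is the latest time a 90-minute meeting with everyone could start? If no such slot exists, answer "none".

09:30

Elena free: 08:30-11:00, 13:30-16:30, 17:00-20:00 (invert busy blocks within the working day).
Nadia free: 08:30-12:00, 14:30-17:00.
Beatriz free: 06:00-11:30, 12:30-15:00.
Elena ∩ Nadia: 08:30-11:00, 14:30-16:30.
Elena ∩ Nadia ∩ Beatriz: 08:30-11:00, 14:30-15:00.
Those are the intersection windows.
The last common window of at least 90 minutes is 08:30-11:00; a 90-minute meeting can start as late as 09:30 and still end by 11:00.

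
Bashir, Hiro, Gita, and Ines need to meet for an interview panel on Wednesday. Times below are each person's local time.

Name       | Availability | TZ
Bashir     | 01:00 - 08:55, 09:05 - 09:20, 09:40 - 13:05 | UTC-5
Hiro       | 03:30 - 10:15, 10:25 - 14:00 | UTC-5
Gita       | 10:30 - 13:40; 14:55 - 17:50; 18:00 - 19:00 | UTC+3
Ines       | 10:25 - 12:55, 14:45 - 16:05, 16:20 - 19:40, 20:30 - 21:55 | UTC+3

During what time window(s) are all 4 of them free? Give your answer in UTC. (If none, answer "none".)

Bashir in UTC: 06:00-13:55, 14:05-14:20, 14:40-18:05 (add 5h to convert from UTC-5).
Hiro in UTC: 08:30-15:15, 15:25-19:00 (add 5h to convert from UTC-5).
Gita in UTC: 07:30-10:40, 11:55-14:50, 15:00-16:00 (subtract 3h to convert from UTC+3).
Ines in UTC: 07:25-09:55, 11:45-13:05, 13:20-16:40, 17:30-18:55 (subtract 3h to convert from UTC+3).
Bashir ∩ Hiro: 08:30-13:55, 14:05-14:20, 14:40-15:15, 15:25-18:05.
Bashir ∩ Hiro ∩ Gita: 08:30-10:40, 11:55-13:55, 14:05-14:20, 14:40-14:50, 15:00-15:15, 15:25-16:00.
Bashir ∩ Hiro ∩ Gita ∩ Ines: 08:30-09:55, 11:55-13:05, 13:20-13:55, 14:05-14:20, 14:40-14:50, 15:00-15:15, 15:25-16:00.

08:30-09:55, 11:55-13:05, 13:20-13:55, 14:05-14:20, 14:40-14:50, 15:00-15:15, 15:25-16:00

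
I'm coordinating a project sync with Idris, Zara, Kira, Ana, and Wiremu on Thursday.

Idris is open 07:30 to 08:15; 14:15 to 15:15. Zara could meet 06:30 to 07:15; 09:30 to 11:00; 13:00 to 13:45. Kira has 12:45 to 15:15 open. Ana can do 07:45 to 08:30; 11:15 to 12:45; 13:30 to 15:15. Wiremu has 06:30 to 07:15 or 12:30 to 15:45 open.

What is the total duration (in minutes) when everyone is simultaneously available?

0

Idris ∩ Zara: ∅.
Idris ∩ Zara ∩ Kira: ∅.
Idris ∩ Zara ∩ Kira ∩ Ana: ∅.
Idris ∩ Zara ∩ Kira ∩ Ana ∩ Wiremu: ∅.
There is no time when everyone is free.
There is no common window, so the total is 0 minutes.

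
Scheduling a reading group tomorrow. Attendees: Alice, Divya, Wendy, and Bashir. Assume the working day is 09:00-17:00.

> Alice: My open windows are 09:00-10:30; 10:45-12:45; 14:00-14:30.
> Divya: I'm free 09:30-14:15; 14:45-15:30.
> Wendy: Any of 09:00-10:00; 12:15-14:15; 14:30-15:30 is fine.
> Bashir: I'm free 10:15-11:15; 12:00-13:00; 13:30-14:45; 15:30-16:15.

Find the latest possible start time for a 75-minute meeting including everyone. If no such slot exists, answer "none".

none

Alice ∩ Divya: 09:30-10:30, 10:45-12:45, 14:00-14:15.
Alice ∩ Divya ∩ Wendy: 09:30-10:00, 12:15-12:45, 14:00-14:15.
Alice ∩ Divya ∩ Wendy ∩ Bashir: 12:15-12:45, 14:00-14:15.
Those are the intersection windows.
No common window is at least 75 minutes long.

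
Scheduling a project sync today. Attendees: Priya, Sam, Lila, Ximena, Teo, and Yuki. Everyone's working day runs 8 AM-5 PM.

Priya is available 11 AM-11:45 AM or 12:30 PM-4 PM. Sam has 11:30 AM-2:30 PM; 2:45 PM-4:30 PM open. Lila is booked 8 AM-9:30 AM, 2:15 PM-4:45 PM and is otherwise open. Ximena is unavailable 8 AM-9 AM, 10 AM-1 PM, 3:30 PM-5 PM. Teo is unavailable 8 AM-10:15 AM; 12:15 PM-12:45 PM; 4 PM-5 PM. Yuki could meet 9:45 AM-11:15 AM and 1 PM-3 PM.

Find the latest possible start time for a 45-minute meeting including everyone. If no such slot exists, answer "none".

13:30

Priya free: 11:00-11:45, 12:30-16:00.
Sam free: 11:30-14:30, 14:45-16:30.
Lila free: 09:30-14:15, 16:45-17:00 (invert busy blocks within the working day).
Ximena free: 09:00-10:00, 13:00-15:30 (invert busy blocks within the working day).
Teo free: 10:15-12:15, 12:45-16:00 (invert busy blocks within the working day).
Yuki free: 09:45-11:15, 13:00-15:00.
Priya ∩ Sam: 11:30-11:45, 12:30-14:30, 14:45-16:00.
Priya ∩ Sam ∩ Lila: 11:30-11:45, 12:30-14:15.
Priya ∩ Sam ∩ Lila ∩ Ximena: 13:00-14:15.
Priya ∩ Sam ∩ Lila ∩ Ximena ∩ Teo: 13:00-14:15.
Priya ∩ Sam ∩ Lila ∩ Ximena ∩ Teo ∩ Yuki: 13:00-14:15.
The last common window of at least 45 minutes is 13:00-14:15; a 45-minute meeting can start as late as 13:30 and still end by 14:15.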